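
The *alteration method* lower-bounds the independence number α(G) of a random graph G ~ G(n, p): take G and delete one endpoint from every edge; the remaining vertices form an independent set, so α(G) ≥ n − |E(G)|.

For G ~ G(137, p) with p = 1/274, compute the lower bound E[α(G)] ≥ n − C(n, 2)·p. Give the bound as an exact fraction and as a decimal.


E[|E(G)|] = C(137, 2)·p = 9316 · (1/274) = 34.
E[α(G)] ≥ n − E[|E(G)|] = 137 − 34 = 103.
Numerically: ≈ 103.000000.
(This is only a lower bound; the true E[α(G)] may be larger.)

E[α(G)] ≥ 103 ≈ 103.000000.


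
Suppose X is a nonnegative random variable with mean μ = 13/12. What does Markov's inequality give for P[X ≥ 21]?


μ = E[X] = 13/12, a = 21.
Markov: P[X ≥ 21] ≤ μ/a = (13/12)/21 = 13/252.
Numerically: ≈ 0.052.
(Since a = 21 > μ = 1.083, the bound 13/252 is < 1 and informative.)

P[X ≥ 21] ≤ 13/252 ≈ 0.052.


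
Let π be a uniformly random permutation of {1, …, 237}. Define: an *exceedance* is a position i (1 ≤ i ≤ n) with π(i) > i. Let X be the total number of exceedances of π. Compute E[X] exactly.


Write X = Σ_{i=1}^{237} X_i, where X_i = 1_{π(i) > i}.
For each fixed i, π(i) is uniform over {1, …, 237} (marginal of a uniform permutation), so P[π(i) > i] = (n − i)/n. Summing: Σ_{i=1}^{237} (n − i)/n = (0 + 1 + … + 236)/237 = 237(237 − 1)/(2·237) = (237 − 1)/2.
Hence E[X] = Σ_{i=1}^{237} (237 − i)/237 = 118 ≈ 118.000.

E[X] = 118 = 118.000.


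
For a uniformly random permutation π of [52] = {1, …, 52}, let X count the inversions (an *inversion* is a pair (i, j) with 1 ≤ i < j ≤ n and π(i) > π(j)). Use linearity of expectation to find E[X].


Write X = Σ X_I over the C(52, 2) = 1326 pairs i < j, with X_I the indicator of one inversion.
There are 1326 indicators.
For each fixed pair i < j, the values π(i) and π(j) are two distinct elements of {1, …, 52} in uniformly random order; by symmetry P[π(i) > π(j)] = 1/2.
By linearity: E[X] = 1326 · (1/2) = C(52, 2) · (1/2) = 1326/2 = 663 ≈ 663.0000.

E[X] = 663 = 663.0000.


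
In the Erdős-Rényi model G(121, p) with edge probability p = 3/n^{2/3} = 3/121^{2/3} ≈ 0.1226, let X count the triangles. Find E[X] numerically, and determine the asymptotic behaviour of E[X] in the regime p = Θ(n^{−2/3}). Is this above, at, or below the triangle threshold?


Number of potential triangles: C(121, 3) = 287980.
Each occurs with probability p³ ≈ (0.1226)³ ≈ 1.844136e-03.
By linearity: E[X] = C(121, 3)·p³ ≈ 287980 · 1.844136e-03 ≈ 531.0744.
Since α = 2/3 < 1, p = c/n^{2/3} ≫ 1/n is above the triangle threshold p ~ 1/n. Asymptotically E[X] ~ (c³/6)·n^{3(1−α)} = (3³/6)·n^{1} → ∞; triangles are abundant w.h.p.

E[X] ≈ 531.0744; in regime p = Θ(1/n^{2/3}) E[X] diverges (above the triangle threshold p ~ 1/n).


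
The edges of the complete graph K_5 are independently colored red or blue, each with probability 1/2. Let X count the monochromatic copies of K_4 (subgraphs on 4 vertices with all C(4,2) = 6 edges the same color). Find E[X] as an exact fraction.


Let X = Σ_S X_S over the C(5, 4) = 5 subsets S of size 4, where X_S = 1 if the K_4 on S is monochromatic.
For a fixed S, the K_4 on S has C(4, 2) = 6 edges. P[all 6 edges red] = (1/2)^6, and likewise for blue, so P[monochromatic] = 2·(1/2)^6 = 2^{1 − 6} = 1/32.
By linearity of expectation: E[X] = C(5, 4) · 2^{1 − 6} = 5 · 1/32 = 5/32.
Numerically: E[X] ≈ 0.15625.

E[X] = C(5,4)·2^(1−C(4,2)) = 5/32 ≈ 0.15625.


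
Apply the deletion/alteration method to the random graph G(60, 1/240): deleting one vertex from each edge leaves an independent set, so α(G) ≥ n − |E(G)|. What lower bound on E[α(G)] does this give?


E[|E(G)|] = C(60, 2)·p = 1770 · (1/240) = 59/8.
E[α(G)] ≥ n − E[|E(G)|] = 60 − 59/8 = 421/8.
Numerically: ≈ 52.6250.
(This is only a lower bound; the true E[α(G)] may be larger.)

E[α(G)] ≥ 421/8 ≈ 52.6250.


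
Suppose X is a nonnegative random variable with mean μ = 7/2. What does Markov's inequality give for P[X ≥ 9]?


μ = E[X] = 7/2, a = 9.
Markov: P[X ≥ 9] ≤ μ/a = (7/2)/9 = 7/18.
Numerically: ≈ 0.389.
(Since a = 9 > μ = 3.500, the bound 7/18 is < 1 and informative.)

P[X ≥ 9] ≤ 7/18 ≈ 0.389.


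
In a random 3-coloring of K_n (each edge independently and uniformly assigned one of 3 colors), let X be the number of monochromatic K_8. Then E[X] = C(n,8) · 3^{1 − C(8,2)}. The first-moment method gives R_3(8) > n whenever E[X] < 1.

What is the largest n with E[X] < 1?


We need C(n, 8) · 3^{1 − 28} < 1, i.e. C(n, 8) < 3^{28 − 1} = 7625597484987.
Check values of n near the boundary:
  n = 153: C(153, 8) = 6183023199255; 6183023199255 < 7625597484987? YES
  n = 154: C(154, 8) = 6521818990995; 6521818990995 < 7625597484987? YES
  n = 155: C(155, 8) = 6876747915675; 6876747915675 < 7625597484987? YES
  n = 156: C(156, 8) = 7248464019225; 7248464019225 < 7625597484987? YES
  n = 157: C(157, 8) = 7637643295425; 7637643295425 < 7625597484987? NO
  n = 158: C(158, 8) = 8044984271181; 8044984271181 < 7625597484987? NO
The largest n with C(n, 8) < 7625597484987 is n = 156 (where E[X] = 805384891025/847288609443 ≈ 0.951). Hence R_3(8) > 156, i.e. R_3(8) ≥ 157.

Largest n = 156; hence R_3(8) > 156.


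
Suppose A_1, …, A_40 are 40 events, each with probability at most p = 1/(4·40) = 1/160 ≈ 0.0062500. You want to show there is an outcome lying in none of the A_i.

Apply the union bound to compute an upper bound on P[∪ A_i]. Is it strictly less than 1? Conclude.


Union bound: P[∪_{i=1}^{40} A_i] ≤ Σ_i P[A_i] ≤ 40·p = 40·(1/160) = 1/4.
Numerically: 1/4 ≈ 0.2500000.
Is 1/4 < 1? YES.
Since P[∪ A_i] ≤ 1/4 < 1, the complement has P[∩ A_i^c] ≥ 1 − 1/4 = 3/4 > 0, so some outcome avoids every A_i.

40·p = 1/4 ≈ 0.2500000; existence CERTIFIED by the union bound.


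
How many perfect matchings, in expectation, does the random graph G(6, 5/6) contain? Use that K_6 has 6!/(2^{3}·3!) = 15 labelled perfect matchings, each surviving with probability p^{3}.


K_6 has 6!/(2^{3}·3!) = 15 labelled perfect matchings.
For each such perfect matching H, let X_H = 1 if all 3 edges of H are present in G. Then P[X_H = 1] = p^{3} = (5/6)^{3} = 125/216.
Summing the indicators: E[X] = Σ_H E[X_H] = 15 · p^{3} = 15 · 125/216 = 625/72.
Numerically: E[X] ≈ 8.68056.

E[X] = 15 · (5/6)^{3} = 625/72 ≈ 8.68056.


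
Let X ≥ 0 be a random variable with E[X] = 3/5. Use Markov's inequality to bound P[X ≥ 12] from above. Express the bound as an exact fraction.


μ = E[X] = 3/5, a = 12.
Markov: P[X ≥ 12] ≤ μ/a = (3/5)/12 = 1/20.
Numerically: ≈ 0.050.
(Since a = 12 > μ = 0.600, the bound 1/20 is < 1 and informative.)

P[X ≥ 12] ≤ 1/20 ≈ 0.050.


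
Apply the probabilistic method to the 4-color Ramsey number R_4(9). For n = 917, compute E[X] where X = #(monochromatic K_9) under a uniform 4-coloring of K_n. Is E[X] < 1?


E[X] = C(917, 9) · 4^{1 − 36} = 1214670081818390006810 · 4^{−35} = 1214670081818390006810/1180591620717411303424.
As a reduced fraction: E[X] = 607335040909195003405/590295810358705651712 ≈ 1.028866.
Is E[X] < 1? NO.
Since E[X] ≥ 1, the first-moment bound is inconclusive at n = 917; it does NOT by itself certify R_4(9) > 917.

E[X] = 607335040909195003405/590295810358705651712 ≈ 1.028866; E[X] ≥ 1; first-moment method inconclusive here.


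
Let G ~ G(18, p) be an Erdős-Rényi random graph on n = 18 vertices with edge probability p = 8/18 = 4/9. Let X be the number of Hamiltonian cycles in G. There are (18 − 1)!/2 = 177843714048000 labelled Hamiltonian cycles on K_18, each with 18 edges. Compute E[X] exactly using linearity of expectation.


K_18 has (18 − 1)!/2 = 177843714048000 labelled Hamiltonian cycles.
For each such Hamiltonian cycle H, let X_H = 1 if all 18 edges of H are present in G. Then P[X_H = 1] = p^{18} = (4/9)^{18} = 68719476736/150094635296999121.
By linearity: E[X] = Σ_H E[X_H] = 177843714048000 · p^{18} = 177843714048000 · 68719476736/150094635296999121 = 16764508875398316032000/205891132094649.
Numerically: E[X] ≈ 8.14e+07.

E[X] = 177843714048000 · (4/9)^{18} = 16764508875398316032000/205891132094649 ≈ 8.14e+07.


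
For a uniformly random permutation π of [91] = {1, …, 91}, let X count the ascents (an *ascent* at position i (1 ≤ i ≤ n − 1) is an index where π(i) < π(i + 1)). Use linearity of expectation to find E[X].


Write X = Σ X_I over i = 1, …, 90, with X_I the indicator of one ascent.
There are 90 indicators.
For each fixed i, the pair (π(i), π(i+1)) is a uniformly random ordered pair of distinct values from {1, …, 91}; by symmetry P[π(i) < π(i+1)] = 1/2.
By linearity: E[X] = 90 · (1/2) = (91 − 1) · (1/2) = 45 ≈ 45.00000.

E[X] = 45 = 45.00000.


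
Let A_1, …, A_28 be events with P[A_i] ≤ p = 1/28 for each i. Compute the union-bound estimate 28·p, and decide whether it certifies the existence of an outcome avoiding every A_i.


Union bound: P[∪_{i=1}^{28} A_i] ≤ Σ_i P[A_i] ≤ 28·p = 28·(1/28) = 1.
Numerically: 1 ≈ 1.0000000.
Is 1 < 1? NO.
Since the bound 1 is ≥ 1, the union bound is uninformative here; it does NOT by itself certify existence.

28·p = 1 ≈ 1.0000000; existence NOT certified by the union bound.


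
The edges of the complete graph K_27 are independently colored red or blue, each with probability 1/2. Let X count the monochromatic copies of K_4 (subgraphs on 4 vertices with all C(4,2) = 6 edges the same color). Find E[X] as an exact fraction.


Let X = Σ_S X_S over the C(27, 4) = 17550 subsets S of size 4, where X_S = 1 if the K_4 on S is monochromatic.
For a fixed S, the K_4 on S has C(4, 2) = 6 edges. P[all 6 edges red] = (1/2)^6, and likewise for blue, so P[monochromatic] = 2·(1/2)^6 = 2^{1 − 6} = 1/32.
By linearity: E[X] = C(27, 4) · 2^{1 − 6} = 17550 · 1/32 = 8775/16.
Numerically: E[X] ≈ 548.438.

E[X] = C(27,4)·2^(1−C(4,2)) = 8775/16 ≈ 548.438.


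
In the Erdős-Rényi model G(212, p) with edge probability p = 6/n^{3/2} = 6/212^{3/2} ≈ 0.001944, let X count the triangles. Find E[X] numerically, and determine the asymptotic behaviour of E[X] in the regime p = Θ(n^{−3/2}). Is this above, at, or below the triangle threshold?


Number of potential triangles: C(212, 3) = 1565620.
Each occurs with probability p³ ≈ (0.001944)³ ≈ 7.344164e-09.
By linearity: E[X] = C(212, 3)·p³ ≈ 1565620 · 7.344164e-09 ≈ 0.0115.
Since α = 3/2 > 1, p = c/n^{3/2} = o(1/n) is below the triangle threshold p ~ 1/n. Asymptotically E[X] ~ (c³/6)·n^{3(1−α)} = (6³/6)·n^{-1.5} → 0, so by Markov's inequality G has no triangles w.h.p.

E[X] ≈ 0.0115; in regime p = Θ(1/n^{3/2}) E[X] tends to 0 (below the triangle threshold p ~ 1/n).


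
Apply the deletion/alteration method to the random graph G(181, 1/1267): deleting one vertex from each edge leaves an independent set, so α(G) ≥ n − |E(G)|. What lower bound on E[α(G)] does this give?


E[|E(G)|] = C(181, 2)·p = 16290 · (1/1267) = 90/7.
E[α(G)] ≥ n − E[|E(G)|] = 181 − 90/7 = 1177/7.
Numerically: ≈ 168.143.
(This is only a lower bound; the true E[α(G)] may be larger.)

E[α(G)] ≥ 1177/7 ≈ 168.143.


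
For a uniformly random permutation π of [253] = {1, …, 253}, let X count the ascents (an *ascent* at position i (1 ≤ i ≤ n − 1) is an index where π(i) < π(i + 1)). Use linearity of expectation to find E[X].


Write X = Σ X_I over i = 1, …, 252, with X_I the indicator of one ascent.
There are 252 indicators.
For each fixed i, the pair (π(i), π(i+1)) is a uniformly random ordered pair of distinct values from {1, …, 253}; by symmetry P[π(i) < π(i+1)] = 1/2.
By linearity: E[X] = 252 · (1/2) = (253 − 1) · (1/2) = 126 ≈ 126.00000.

E[X] = 126 = 126.00000.


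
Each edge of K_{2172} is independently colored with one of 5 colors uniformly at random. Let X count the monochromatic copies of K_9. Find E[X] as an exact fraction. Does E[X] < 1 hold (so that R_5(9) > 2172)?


E[X] = C(2172, 9) · 5^{1 − 36} = 2915866900084148060642020 · 5^{−35} = 2915866900084148060642020/2910383045673370361328125.
As a reduced fraction: E[X] = 583173380016829612128404/582076609134674072265625 ≈ 1.001884.
Is E[X] < 1? NO.
Since E[X] ≥ 1, the first-moment bound is inconclusive at n = 2172; it does NOT by itself certify R_5(9) > 2172.

E[X] = 583173380016829612128404/582076609134674072265625 ≈ 1.001884; E[X] ≥ 1; first-moment method inconclusive here.


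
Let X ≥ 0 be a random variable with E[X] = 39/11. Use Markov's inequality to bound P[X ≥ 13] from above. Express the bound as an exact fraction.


μ = E[X] = 39/11, a = 13.
Markov: P[X ≥ 13] ≤ μ/a = (39/11)/13 = 3/11.
Numerically: ≈ 0.272727.
(Since a = 13 > μ = 3.545455, the bound 3/11 is < 1 and informative.)

P[X ≥ 13] ≤ 3/11 ≈ 0.272727.


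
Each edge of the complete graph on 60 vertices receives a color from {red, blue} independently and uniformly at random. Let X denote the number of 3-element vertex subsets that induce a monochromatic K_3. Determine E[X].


Let X = Σ_S X_S over the C(60, 3) = 34220 subsets S of size 3, where X_S = 1 if the K_3 on S is monochromatic.
For a fixed S, the K_3 on S has C(3, 2) = 3 edges. P[all 3 edges red] = (1/2)^3, and likewise for blue, so P[monochromatic] = 2·(1/2)^3 = 2^{1 − 3} = 1/4.
By linearity of expectation: E[X] = C(60, 3) · 2^{1 − 3} = 34220 · 1/4 = 8555.
Numerically: E[X] ≈ 8555.000000.

E[X] = C(60,3)·2^(1−C(3,2)) = 8555 ≈ 8555.000000.


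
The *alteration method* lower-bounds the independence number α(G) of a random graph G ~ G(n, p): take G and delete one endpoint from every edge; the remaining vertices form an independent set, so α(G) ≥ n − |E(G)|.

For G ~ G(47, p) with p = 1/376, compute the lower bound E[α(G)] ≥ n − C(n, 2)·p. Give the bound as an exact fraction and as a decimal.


E[|E(G)|] = C(47, 2)·p = 1081 · (1/376) = 23/8.
E[α(G)] ≥ n − E[|E(G)|] = 47 − 23/8 = 353/8.
Numerically: ≈ 44.1250.
(This is only a lower bound; the true E[α(G)] may be larger.)

E[α(G)] ≥ 353/8 ≈ 44.1250.


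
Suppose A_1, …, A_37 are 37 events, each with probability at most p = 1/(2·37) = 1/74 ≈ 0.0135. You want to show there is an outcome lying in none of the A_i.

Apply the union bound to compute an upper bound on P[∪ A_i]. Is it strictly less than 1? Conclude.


Union bound: P[∪_{i=1}^{37} A_i] ≤ Σ_i P[A_i] ≤ 37·p = 37·(1/74) = 1/2.
Numerically: 1/2 ≈ 0.5000.
Is 1/2 < 1? YES.
Since P[∪ A_i] ≤ 1/2 < 1, the complement has P[∩ A_i^c] ≥ 1 − 1/2 = 1/2 > 0, so some outcome avoids every A_i.

37·p = 1/2 ≈ 0.5000; existence CERTIFIED by the union bound.


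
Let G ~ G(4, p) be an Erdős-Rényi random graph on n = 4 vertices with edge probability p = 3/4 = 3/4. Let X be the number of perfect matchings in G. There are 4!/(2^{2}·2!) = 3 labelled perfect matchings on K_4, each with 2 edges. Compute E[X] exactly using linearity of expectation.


K_4 has 4!/(2^{2}·2!) = 3 labelled perfect matchings.
For each such perfect matching H, let X_H = 1 if all 2 edges of H are present in G. Then P[X_H = 1] = p^{2} = (3/4)^{2} = 9/16.
Summing the indicators: E[X] = Σ_H E[X_H] = 3 · p^{2} = 3 · 9/16 = 27/16.
Numerically: E[X] ≈ 1.6875.

E[X] = 3 · (3/4)^{2} = 27/16 ≈ 1.6875.


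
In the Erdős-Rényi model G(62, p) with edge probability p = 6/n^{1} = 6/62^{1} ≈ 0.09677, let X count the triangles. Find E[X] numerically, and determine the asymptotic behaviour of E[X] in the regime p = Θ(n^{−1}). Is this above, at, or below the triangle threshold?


Number of potential triangles: C(62, 3) = 37820.
Each occurs with probability p³ ≈ (0.09677)³ ≈ 9.063140e-04.
By linearity: E[X] = C(62, 3)·p³ ≈ 37820 · 9.063140e-04 ≈ 34.2768.
Here α = 1, so p = 6/n is exactly at the triangle threshold p ~ 1/n. Asymptotically E[X] → c³/6 = 6³/6 = 36 ≈ 36.0000, a bounded constant. In this regime the triangle count is asymptotically Poisson(c³/6).

E[X] ≈ 34.2768; in regime p = Θ(1/n^{1}) E[X] stays bounded (at the triangle threshold p ~ 1/n).


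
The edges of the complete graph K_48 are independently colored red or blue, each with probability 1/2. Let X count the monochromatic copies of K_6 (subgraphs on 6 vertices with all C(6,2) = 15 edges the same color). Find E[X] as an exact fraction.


Let X = Σ_S X_S over the C(48, 6) = 12271512 subsets S of size 6, where X_S = 1 if the K_6 on S is monochromatic.
For a fixed S, the K_6 on S has C(6, 2) = 15 edges. P[all 15 edges red] = (1/2)^15, and likewise for blue, so P[monochromatic] = 2·(1/2)^15 = 2^{1 − 15} = 1/16384.
By linearity of expectation: E[X] = C(48, 6) · 2^{1 − 15} = 12271512 · 1/16384 = 1533939/2048.
Numerically: E[X] ≈ 748.9937.

E[X] = C(48,6)·2^(1−C(6,2)) = 1533939/2048 ≈ 748.9937.


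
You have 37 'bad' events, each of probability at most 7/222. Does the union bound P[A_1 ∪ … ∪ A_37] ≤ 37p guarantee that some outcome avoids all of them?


Union bound: P[∪_{i=1}^{37} A_i] ≤ Σ_i P[A_i] ≤ 37·p = 37·(7/222) = 7/6.
Numerically: 7/6 ≈ 1.167.
Is 7/6 < 1? NO.
Since the bound 7/6 is ≥ 1, the union bound is uninformative here; it does NOT by itself certify existence.

37·p = 7/6 ≈ 1.167; existence NOT certified by the union bound.


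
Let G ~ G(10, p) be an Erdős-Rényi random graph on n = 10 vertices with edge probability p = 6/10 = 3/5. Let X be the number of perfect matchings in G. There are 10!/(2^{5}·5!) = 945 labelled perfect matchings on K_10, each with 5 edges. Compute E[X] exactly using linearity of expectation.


K_10 has 10!/(2^{5}·5!) = 945 labelled perfect matchings.
For each such perfect matching H, let X_H = 1 if all 5 edges of H are present in G. Then P[X_H = 1] = p^{5} = (3/5)^{5} = 243/3125.
By linearity of expectation: E[X] = Σ_H E[X_H] = 945 · p^{5} = 945 · 243/3125 = 45927/625.
Numerically: E[X] ≈ 73.483.

E[X] = 945 · (3/5)^{5} = 45927/625 ≈ 73.483.


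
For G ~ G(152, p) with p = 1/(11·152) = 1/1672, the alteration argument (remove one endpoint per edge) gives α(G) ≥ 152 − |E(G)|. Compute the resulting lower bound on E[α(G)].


E[|E(G)|] = C(152, 2)·p = 11476 · (1/1672) = 151/22.
E[α(G)] ≥ n − E[|E(G)|] = 152 − 151/22 = 3193/22.
Numerically: ≈ 145.1364.
(This is only a lower bound; the true E[α(G)] may be larger.)

E[α(G)] ≥ 3193/22 ≈ 145.1364.


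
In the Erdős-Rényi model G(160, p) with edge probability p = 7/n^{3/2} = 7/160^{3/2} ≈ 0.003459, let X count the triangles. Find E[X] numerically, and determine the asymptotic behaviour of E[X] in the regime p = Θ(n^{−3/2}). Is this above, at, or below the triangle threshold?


Number of potential triangles: C(160, 3) = 669920.
Each occurs with probability p³ ≈ (0.003459)³ ≈ 4.137654e-08.
By linearity: E[X] = C(160, 3)·p³ ≈ 669920 · 4.137654e-08 ≈ 0.0277.
Since α = 3/2 > 1, p = c/n^{3/2} = o(1/n) is below the triangle threshold p ~ 1/n. Asymptotically E[X] ~ (c³/6)·n^{3(1−α)} = (7³/6)·n^{-1.5} → 0, so by Markov's inequality G has no triangles w.h.p.

E[X] ≈ 0.0277; in regime p = Θ(1/n^{3/2}) E[X] tends to 0 (below the triangle threshold p ~ 1/n).


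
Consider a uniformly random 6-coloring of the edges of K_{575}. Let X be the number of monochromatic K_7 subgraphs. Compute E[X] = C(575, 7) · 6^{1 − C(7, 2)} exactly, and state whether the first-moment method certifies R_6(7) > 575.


E[X] = C(575, 7) · 6^{1 − 21} = 3974871393896975 · 6^{−20} = 3974871393896975/3656158440062976.
As a reduced fraction: E[X] = 3974871393896975/3656158440062976 ≈ 1.0871715.
Is E[X] < 1? NO.
Since E[X] ≥ 1, the first-moment bound is inconclusive at n = 575; it does NOT by itself certify R_6(7) > 575.

E[X] = 3974871393896975/3656158440062976 ≈ 1.0871715; E[X] ≥ 1; first-moment method inconclusive here.


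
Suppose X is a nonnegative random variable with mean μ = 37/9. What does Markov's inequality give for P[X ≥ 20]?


μ = E[X] = 37/9, a = 20.
Markov: P[X ≥ 20] ≤ μ/a = (37/9)/20 = 37/180.
Numerically: ≈ 0.205556.
(Since a = 20 > μ = 4.111111, the bound 37/180 is < 1 and informative.)

P[X ≥ 20] ≤ 37/180 ≈ 0.205556.


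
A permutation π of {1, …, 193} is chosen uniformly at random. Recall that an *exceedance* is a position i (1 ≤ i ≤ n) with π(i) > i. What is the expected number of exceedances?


Write X = Σ_{i=1}^{193} X_i, where X_i = 1_{π(i) > i}.
For each fixed i, π(i) is uniform over {1, …, 193} (marginal of a uniform permutation), so P[π(i) > i] = (n − i)/n. Summing: Σ_{i=1}^{193} (n − i)/n = (0 + 1 + … + 192)/193 = 193(193 − 1)/(2·193) = (193 − 1)/2.
Hence E[X] = Σ_{i=1}^{193} (193 − i)/193 = 96 ≈ 96.0000.

E[X] = 96 = 96.0000.


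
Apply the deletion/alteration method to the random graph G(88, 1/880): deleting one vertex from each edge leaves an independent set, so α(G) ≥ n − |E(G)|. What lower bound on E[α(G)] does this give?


E[|E(G)|] = C(88, 2)·p = 3828 · (1/880) = 87/20.
E[α(G)] ≥ n − E[|E(G)|] = 88 − 87/20 = 1673/20.
Numerically: ≈ 83.6500.
(This is only a lower bound; the true E[α(G)] may be larger.)

E[α(G)] ≥ 1673/20 ≈ 83.6500.


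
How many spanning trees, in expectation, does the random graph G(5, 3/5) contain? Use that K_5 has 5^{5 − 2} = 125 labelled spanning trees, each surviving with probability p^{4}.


K_5 has 5^{5 − 2} = 125 labelled spanning trees.
For each such spanning tree H, let X_H = 1 if all 4 edges of H are present in G. Then P[X_H = 1] = p^{4} = (3/5)^{4} = 81/625.
By linearity: E[X] = Σ_H E[X_H] = 125 · p^{4} = 125 · 81/625 = 81/5.
Numerically: E[X] ≈ 16.2.

E[X] = 125 · (3/5)^{4} = 81/5 ≈ 16.2.


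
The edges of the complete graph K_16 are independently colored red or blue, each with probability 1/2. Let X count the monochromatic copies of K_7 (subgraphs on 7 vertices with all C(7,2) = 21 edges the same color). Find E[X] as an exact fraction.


Let X = Σ_S X_S over the C(16, 7) = 11440 subsets S of size 7, where X_S = 1 if the K_7 on S is monochromatic.
For a fixed S, the K_7 on S has C(7, 2) = 21 edges. P[all 21 edges red] = (1/2)^21, and likewise for blue, so P[monochromatic] = 2·(1/2)^21 = 2^{1 − 21} = 1/1048576.
By linearity of expectation: E[X] = C(16, 7) · 2^{1 − 21} = 11440 · 1/1048576 = 715/65536.
Numerically: E[X] ≈ 0.01091.

E[X] = C(16,7)·2^(1−C(7,2)) = 715/65536 ≈ 0.01091.


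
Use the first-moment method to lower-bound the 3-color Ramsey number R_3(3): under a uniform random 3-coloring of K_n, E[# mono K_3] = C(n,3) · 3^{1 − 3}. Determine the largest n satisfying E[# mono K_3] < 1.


We need C(n, 3) · 3^{1 − 3} < 1, i.e. C(n, 3) < 3^{3 − 1} = 9.
Check values of n near the boundary:
  n = 3: C(3, 3) = 1; 1 < 9? YES
  n = 4: C(4, 3) = 4; 4 < 9? YES
  n = 5: C(5, 3) = 10; 10 < 9? NO
The largest n with C(n, 3) < 9 is n = 4 (where E[X] = 4/9 ≈ 0.44444). Hence R_3(3) > 4, i.e. R_3(3) ≥ 5.

Largest n = 4; hence R_3(3) > 4.


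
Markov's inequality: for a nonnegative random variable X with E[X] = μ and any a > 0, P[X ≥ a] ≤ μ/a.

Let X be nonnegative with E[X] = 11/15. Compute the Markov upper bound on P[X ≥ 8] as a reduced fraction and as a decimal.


μ = E[X] = 11/15, a = 8.
Markov: P[X ≥ 8] ≤ μ/a = (11/15)/8 = 11/120.
Numerically: ≈ 0.092.
(Since a = 8 > μ = 0.733, the bound 11/120 is < 1 and informative.)

P[X ≥ 8] ≤ 11/120 ≈ 0.092.


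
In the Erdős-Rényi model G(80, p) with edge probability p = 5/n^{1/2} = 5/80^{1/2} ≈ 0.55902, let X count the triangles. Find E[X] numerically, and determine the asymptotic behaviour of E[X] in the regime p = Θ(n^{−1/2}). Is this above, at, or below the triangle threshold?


Number of potential triangles: C(80, 3) = 82160.
Each occurs with probability p³ ≈ (0.55902)³ ≈ 1.7469281e-01.
By linearity: E[X] = C(80, 3)·p³ ≈ 82160 · 1.7469281e-01 ≈ 14352.76133.
Since α = 1/2 < 1, p = c/n^{1/2} ≫ 1/n is above the triangle threshold p ~ 1/n. Asymptotically E[X] ~ (c³/6)·n^{3(1−α)} = (5³/6)·n^{1.5} → ∞; triangles are abundant w.h.p.

E[X] ≈ 14352.76133; in regime p = Θ(1/n^{1/2}) E[X] diverges (above the triangle threshold p ~ 1/n).


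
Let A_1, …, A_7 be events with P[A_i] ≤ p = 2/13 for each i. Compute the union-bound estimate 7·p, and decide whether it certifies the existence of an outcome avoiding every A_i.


Union bound: P[∪_{i=1}^{7} A_i] ≤ Σ_i P[A_i] ≤ 7·p = 7·(2/13) = 14/13.
Numerically: 14/13 ≈ 1.0769231.
Is 14/13 < 1? NO.
Since the bound 14/13 is ≥ 1, the union bound is uninformative here; it does NOT by itself certify existence.

7·p = 14/13 ≈ 1.0769231; existence NOT certified by the union bound.


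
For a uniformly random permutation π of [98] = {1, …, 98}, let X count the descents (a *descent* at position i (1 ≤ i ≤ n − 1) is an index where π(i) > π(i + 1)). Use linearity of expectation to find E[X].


Write X = Σ X_I over i = 1, …, 97, with X_I the indicator of one descent.
There are 97 indicators.
For each fixed i, the pair (π(i), π(i+1)) is a uniformly random ordered pair of distinct values from {1, …, 98}; by symmetry P[π(i) > π(i+1)] = 1/2.
By linearity: E[X] = 97 · (1/2) = (98 − 1) · (1/2) = 97/2 ≈ 48.500.

E[X] = 97/2 = 48.500.


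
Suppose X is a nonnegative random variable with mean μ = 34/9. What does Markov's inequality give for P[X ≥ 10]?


μ = E[X] = 34/9, a = 10.
Markov: P[X ≥ 10] ≤ μ/a = (34/9)/10 = 17/45.
Numerically: ≈ 0.377778.
(Since a = 10 > μ = 3.777778, the bound 17/45 is < 1 and informative.)

P[X ≥ 10] ≤ 17/45 ≈ 0.377778.


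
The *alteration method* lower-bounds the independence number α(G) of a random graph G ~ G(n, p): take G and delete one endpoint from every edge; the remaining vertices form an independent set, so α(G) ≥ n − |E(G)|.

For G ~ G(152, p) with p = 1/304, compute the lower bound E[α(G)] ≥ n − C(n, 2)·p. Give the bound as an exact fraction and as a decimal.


E[|E(G)|] = C(152, 2)·p = 11476 · (1/304) = 151/4.
E[α(G)] ≥ n − E[|E(G)|] = 152 − 151/4 = 457/4.
Numerically: ≈ 114.2500.
(This is only a lower bound; the true E[α(G)] may be larger.)

E[α(G)] ≥ 457/4 ≈ 114.2500.


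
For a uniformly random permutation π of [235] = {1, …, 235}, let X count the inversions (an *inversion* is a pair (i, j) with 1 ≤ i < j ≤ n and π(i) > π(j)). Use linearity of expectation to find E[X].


Write X = Σ X_I over the C(235, 2) = 27495 pairs i < j, with X_I the indicator of one inversion.
There are 27495 indicators.
For each fixed pair i < j, the values π(i) and π(j) are two distinct elements of {1, …, 235} in uniformly random order; by symmetry P[π(i) > π(j)] = 1/2.
By linearity: E[X] = 27495 · (1/2) = C(235, 2) · (1/2) = 27495/2 = 27495/2 ≈ 13747.500000.

E[X] = 27495/2 = 13747.500000.


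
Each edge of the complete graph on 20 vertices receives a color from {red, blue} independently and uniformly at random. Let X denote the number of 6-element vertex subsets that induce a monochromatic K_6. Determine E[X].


Let X = Σ_S X_S over the C(20, 6) = 38760 subsets S of size 6, where X_S = 1 if the K_6 on S is monochromatic.
For a fixed S, the K_6 on S has C(6, 2) = 15 edges. P[all 15 edges red] = (1/2)^15, and likewise for blue, so P[monochromatic] = 2·(1/2)^15 = 2^{1 − 15} = 1/16384.
By linearity of expectation: E[X] = C(20, 6) · 2^{1 − 15} = 38760 · 1/16384 = 4845/2048.
Numerically: E[X] ≈ 2.365723.

E[X] = C(20,6)·2^(1−C(6,2)) = 4845/2048 ≈ 2.365723.


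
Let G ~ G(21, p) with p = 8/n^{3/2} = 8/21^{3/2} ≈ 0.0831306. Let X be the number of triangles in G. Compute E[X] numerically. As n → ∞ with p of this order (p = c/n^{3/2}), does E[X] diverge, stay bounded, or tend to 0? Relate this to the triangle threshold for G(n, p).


Number of potential triangles: C(21, 3) = 1330.
Each occurs with probability p³ ≈ (0.0831306)³ ≈ 5.74490875e-04.
By linearity: E[X] = C(21, 3)·p³ ≈ 1330 · 5.74490875e-04 ≈ 0.764073.
Since α = 3/2 > 1, p = c/n^{3/2} = o(1/n) is below the triangle threshold p ~ 1/n. Asymptotically E[X] ~ (c³/6)·n^{3(1−α)} = (8³/6)·n^{-1.5} → 0, so by Markov's inequality G has no triangles w.h.p.

E[X] ≈ 0.764073; in regime p = Θ(1/n^{3/2}) E[X] tends to 0 (below the triangle threshold p ~ 1/n).


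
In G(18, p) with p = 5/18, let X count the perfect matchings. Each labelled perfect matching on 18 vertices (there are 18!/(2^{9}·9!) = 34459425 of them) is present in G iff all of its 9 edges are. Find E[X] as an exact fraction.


K_18 has 18!/(2^{9}·9!) = 34459425 labelled perfect matchings.
For each such perfect matching H, let X_H = 1 if all 9 edges of H are present in G. Then P[X_H = 1] = p^{9} = (5/18)^{9} = 1953125/198359290368.
Summing the indicators: E[X] = Σ_H E[X_H] = 34459425 · p^{9} = 34459425 · 1953125/198359290368 = 830908203125/2448880128.
Numerically: E[X] ≈ 339.

E[X] = 34459425 · (5/18)^{9} = 830908203125/2448880128 ≈ 339.


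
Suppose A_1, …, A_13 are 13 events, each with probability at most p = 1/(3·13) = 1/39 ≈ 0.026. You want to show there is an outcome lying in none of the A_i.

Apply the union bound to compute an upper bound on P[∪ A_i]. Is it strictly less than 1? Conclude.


Union bound: P[∪_{i=1}^{13} A_i] ≤ Σ_i P[A_i] ≤ 13·p = 13·(1/39) = 1/3.
Numerically: 1/3 ≈ 0.333.
Is 1/3 < 1? YES.
Since P[∪ A_i] ≤ 1/3 < 1, the complement has P[∩ A_i^c] ≥ 1 − 1/3 = 2/3 > 0, so some outcome avoids every A_i.

13·p = 1/3 ≈ 0.333; existence CERTIFIED by the union bound.


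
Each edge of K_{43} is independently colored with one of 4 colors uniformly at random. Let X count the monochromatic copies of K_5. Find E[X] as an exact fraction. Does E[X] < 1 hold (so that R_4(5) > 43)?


E[X] = C(43, 5) · 4^{1 − 10} = 962598 · 4^{−9} = 962598/262144.
As a reduced fraction: E[X] = 481299/131072 ≈ 3.672020.
Is E[X] < 1? NO.
Since E[X] ≥ 1, the first-moment bound is inconclusive at n = 43; it does NOT by itself certify R_4(5) > 43.

E[X] = 481299/131072 ≈ 3.672020; E[X] ≥ 1; first-moment method inconclusive here.


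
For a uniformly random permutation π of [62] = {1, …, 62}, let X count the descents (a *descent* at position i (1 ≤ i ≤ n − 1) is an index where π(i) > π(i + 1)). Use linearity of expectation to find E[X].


Write X = Σ X_I over i = 1, …, 61, with X_I the indicator of one descent.
There are 61 indicators.
For each fixed i, the pair (π(i), π(i+1)) is a uniformly random ordered pair of distinct values from {1, …, 62}; by symmetry P[π(i) > π(i+1)] = 1/2.
By linearity: E[X] = 61 · (1/2) = (62 − 1) · (1/2) = 61/2 ≈ 30.5000.

E[X] = 61/2 = 30.5000.


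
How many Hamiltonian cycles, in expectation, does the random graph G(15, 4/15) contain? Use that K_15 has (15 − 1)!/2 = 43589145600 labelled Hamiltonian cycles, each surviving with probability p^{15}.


K_15 has (15 − 1)!/2 = 43589145600 labelled Hamiltonian cycles.
For each such Hamiltonian cycle H, let X_H = 1 if all 15 edges of H are present in G. Then P[X_H = 1] = p^{15} = (4/15)^{15} = 1073741824/437893890380859375.
By linearity of expectation: E[X] = Σ_H E[X_H] = 43589145600 · p^{15} = 43589145600 · 1073741824/437893890380859375 = 7704277975826432/72081298828125.
Numerically: E[X] ≈ 107.

E[X] = 43589145600 · (4/15)^{15} = 7704277975826432/72081298828125 ≈ 107.


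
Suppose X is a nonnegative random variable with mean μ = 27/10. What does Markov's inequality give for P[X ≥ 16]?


μ = E[X] = 27/10, a = 16.
Markov: P[X ≥ 16] ≤ μ/a = (27/10)/16 = 27/160.
Numerically: ≈ 0.168750.
(Since a = 16 > μ = 2.700000, the bound 27/160 is < 1 and informative.)

P[X ≥ 16] ≤ 27/160 ≈ 0.168750.


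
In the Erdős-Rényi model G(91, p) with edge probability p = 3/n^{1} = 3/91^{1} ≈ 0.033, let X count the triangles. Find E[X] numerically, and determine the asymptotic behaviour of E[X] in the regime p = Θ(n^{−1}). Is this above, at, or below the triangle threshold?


Number of potential triangles: C(91, 3) = 121485.
Each occurs with probability p³ ≈ (0.033)³ ≈ 3.58294e-05.
By linearity: E[X] = C(91, 3)·p³ ≈ 121485 · 3.58294e-05 ≈ 4.353.
Here α = 1, so p = 3/n is exactly at the triangle threshold p ~ 1/n. Asymptotically E[X] → c³/6 = 3³/6 = 9/2 ≈ 4.500, a bounded constant. In this regime the triangle count is asymptotically Poisson(c³/6).

E[X] ≈ 4.353; in regime p = Θ(1/n^{1}) E[X] stays bounded (at the triangle threshold p ~ 1/n).


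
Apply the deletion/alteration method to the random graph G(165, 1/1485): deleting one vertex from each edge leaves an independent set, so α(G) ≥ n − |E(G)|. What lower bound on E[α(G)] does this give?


E[|E(G)|] = C(165, 2)·p = 13530 · (1/1485) = 82/9.
E[α(G)] ≥ n − E[|E(G)|] = 165 − 82/9 = 1403/9.
Numerically: ≈ 155.8889.
(This is only a lower bound; the true E[α(G)] may be larger.)

E[α(G)] ≥ 1403/9 ≈ 155.8889.


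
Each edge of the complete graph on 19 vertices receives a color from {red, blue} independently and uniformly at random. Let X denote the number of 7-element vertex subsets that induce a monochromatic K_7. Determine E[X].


Let X = Σ_S X_S over the C(19, 7) = 50388 subsets S of size 7, where X_S = 1 if the K_7 on S is monochromatic.
For a fixed S, the K_7 on S has C(7, 2) = 21 edges. P[all 21 edges red] = (1/2)^21, and likewise for blue, so P[monochromatic] = 2·(1/2)^21 = 2^{1 − 21} = 1/1048576.
By linearity of expectation: E[X] = C(19, 7) · 2^{1 − 21} = 50388 · 1/1048576 = 12597/262144.
Numerically: E[X] ≈ 0.04805.

E[X] = C(19,7)·2^(1−C(7,2)) = 12597/262144 ≈ 0.04805.


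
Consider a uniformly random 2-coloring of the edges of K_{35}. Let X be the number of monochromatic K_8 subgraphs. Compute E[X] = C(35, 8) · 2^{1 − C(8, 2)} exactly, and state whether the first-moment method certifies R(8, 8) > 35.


E[X] = C(35, 8) · 2^{1 − 28} = 23535820 · 2^{−27} = 23535820/134217728.
As a reduced fraction: E[X] = 5883955/33554432 ≈ 0.175.
Is E[X] < 1? YES.
Since E[X] < 1, there exists a 2-coloring of K_{35} with no monochromatic K_8; hence R(8, 8) > 35.

E[X] = 5883955/33554432 ≈ 0.175; E[X] < 1, so R(8, 8) > 35.


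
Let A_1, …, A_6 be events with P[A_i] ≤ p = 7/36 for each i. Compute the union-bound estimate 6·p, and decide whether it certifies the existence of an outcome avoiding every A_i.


Union bound: P[∪_{i=1}^{6} A_i] ≤ Σ_i P[A_i] ≤ 6·p = 6·(7/36) = 7/6.
Numerically: 7/6 ≈ 1.167.
Is 7/6 < 1? NO.
Since the bound 7/6 is ≥ 1, the union bound is uninformative here; it does NOT by itself certify existence.

6·p = 7/6 ≈ 1.167; existence NOT certified by the union bound.


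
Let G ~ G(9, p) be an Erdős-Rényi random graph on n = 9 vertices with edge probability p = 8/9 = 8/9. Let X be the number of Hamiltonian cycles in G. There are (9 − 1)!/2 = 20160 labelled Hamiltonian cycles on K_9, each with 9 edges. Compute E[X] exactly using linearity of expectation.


K_9 has (9 − 1)!/2 = 20160 labelled Hamiltonian cycles.
For each such Hamiltonian cycle H, let X_H = 1 if all 9 edges of H are present in G. Then P[X_H = 1] = p^{9} = (8/9)^{9} = 134217728/387420489.
By linearity of expectation: E[X] = Σ_H E[X_H] = 20160 · p^{9} = 20160 · 134217728/387420489 = 300647710720/43046721.
Numerically: E[X] ≈ 6984.2.

E[X] = 20160 · (8/9)^{9} = 300647710720/43046721 ≈ 6984.2.


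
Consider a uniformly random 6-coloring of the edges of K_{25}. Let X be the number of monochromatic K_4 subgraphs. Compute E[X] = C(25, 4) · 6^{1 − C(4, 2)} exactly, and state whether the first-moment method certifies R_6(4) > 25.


E[X] = C(25, 4) · 6^{1 − 6} = 12650 · 6^{−5} = 12650/7776.
As a reduced fraction: E[X] = 6325/3888 ≈ 1.627.
Is E[X] < 1? NO.
Since E[X] ≥ 1, the first-moment bound is inconclusive at n = 25; it does NOT by itself certify R_6(4) > 25.

E[X] = 6325/3888 ≈ 1.627; E[X] ≥ 1; first-moment method inconclusive here.


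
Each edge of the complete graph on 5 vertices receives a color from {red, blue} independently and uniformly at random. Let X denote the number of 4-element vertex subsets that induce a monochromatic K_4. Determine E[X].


Let X = Σ_S X_S over the C(5, 4) = 5 subsets S of size 4, where X_S = 1 if the K_4 on S is monochromatic.
For a fixed S, the K_4 on S has C(4, 2) = 6 edges. P[all 6 edges red] = (1/2)^6, and likewise for blue, so P[monochromatic] = 2·(1/2)^6 = 2^{1 − 6} = 1/32.
Summing: E[X] = C(5, 4) · 2^{1 − 6} = 5 · 1/32 = 5/32.
Numerically: E[X] ≈ 0.156.

E[X] = C(5,4)·2^(1−C(4,2)) = 5/32 ≈ 0.156.


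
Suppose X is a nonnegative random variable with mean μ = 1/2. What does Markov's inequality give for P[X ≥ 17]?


μ = E[X] = 1/2, a = 17.
Markov: P[X ≥ 17] ≤ μ/a = (1/2)/17 = 1/34.
Numerically: ≈ 0.029412.
(Since a = 17 > μ = 0.500000, the bound 1/34 is < 1 and informative.)

P[X ≥ 17] ≤ 1/34 ≈ 0.029412.


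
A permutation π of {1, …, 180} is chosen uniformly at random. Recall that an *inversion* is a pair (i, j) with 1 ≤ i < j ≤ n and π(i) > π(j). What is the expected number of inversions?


Write X = Σ X_I over the C(180, 2) = 16110 pairs i < j, with X_I the indicator of one inversion.
There are 16110 indicators.
For each fixed pair i < j, the values π(i) and π(j) are two distinct elements of {1, …, 180} in uniformly random order; by symmetry P[π(i) > π(j)] = 1/2.
By linearity: E[X] = 16110 · (1/2) = C(180, 2) · (1/2) = 16110/2 = 8055 ≈ 8055.000000.

E[X] = 8055 = 8055.000000.


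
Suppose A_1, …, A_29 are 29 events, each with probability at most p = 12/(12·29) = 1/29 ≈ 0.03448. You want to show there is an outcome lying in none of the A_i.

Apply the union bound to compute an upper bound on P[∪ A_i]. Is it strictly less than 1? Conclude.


Union bound: P[∪_{i=1}^{29} A_i] ≤ Σ_i P[A_i] ≤ 29·p = 29·(1/29) = 1.
Numerically: 1 ≈ 1.00000.
Is 1 < 1? NO.
Since the bound 1 is ≥ 1, the union bound is uninformative here; it does NOT by itself certify existence.

29·p = 1 ≈ 1.00000; existence NOT certified by the union bound.


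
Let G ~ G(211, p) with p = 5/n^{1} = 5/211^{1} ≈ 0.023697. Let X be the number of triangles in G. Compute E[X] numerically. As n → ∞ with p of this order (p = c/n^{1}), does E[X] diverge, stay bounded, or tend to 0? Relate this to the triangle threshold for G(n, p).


Number of potential triangles: C(211, 3) = 1543465.
Each occurs with probability p³ ≈ (0.023697)³ ≈ 1.3306464e-05.
By linearity: E[X] = C(211, 3)·p³ ≈ 1543465 · 1.3306464e-05 ≈ 20.53806.
Here α = 1, so p = 5/n is exactly at the triangle threshold p ~ 1/n. Asymptotically E[X] → c³/6 = 5³/6 = 125/6 ≈ 20.83333, a bounded constant. In this regime the triangle count is asymptotically Poisson(c³/6).

E[X] ≈ 20.53806; in regime p = Θ(1/n^{1}) E[X] stays bounded (at the triangle threshold p ~ 1/n).


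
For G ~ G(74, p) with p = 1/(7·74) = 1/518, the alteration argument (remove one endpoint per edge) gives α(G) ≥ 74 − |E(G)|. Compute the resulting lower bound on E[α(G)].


E[|E(G)|] = C(74, 2)·p = 2701 · (1/518) = 73/14.
E[α(G)] ≥ n − E[|E(G)|] = 74 − 73/14 = 963/14.
Numerically: ≈ 68.785714.
(This is only a lower bound; the true E[α(G)] may be larger.)

E[α(G)] ≥ 963/14 ≈ 68.785714.


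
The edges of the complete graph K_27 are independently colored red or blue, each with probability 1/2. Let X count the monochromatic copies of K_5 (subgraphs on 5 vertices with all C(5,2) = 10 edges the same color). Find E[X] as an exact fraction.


Let X = Σ_S X_S over the C(27, 5) = 80730 subsets S of size 5, where X_S = 1 if the K_5 on S is monochromatic.
For a fixed S, the K_5 on S has C(5, 2) = 10 edges. P[all 10 edges red] = (1/2)^10, and likewise for blue, so P[monochromatic] = 2·(1/2)^10 = 2^{1 − 10} = 1/512.
Summing: E[X] = C(27, 5) · 2^{1 − 10} = 80730 · 1/512 = 40365/256.
Numerically: E[X] ≈ 157.67578.

E[X] = C(27,5)·2^(1−C(5,2)) = 40365/256 ≈ 157.67578.
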